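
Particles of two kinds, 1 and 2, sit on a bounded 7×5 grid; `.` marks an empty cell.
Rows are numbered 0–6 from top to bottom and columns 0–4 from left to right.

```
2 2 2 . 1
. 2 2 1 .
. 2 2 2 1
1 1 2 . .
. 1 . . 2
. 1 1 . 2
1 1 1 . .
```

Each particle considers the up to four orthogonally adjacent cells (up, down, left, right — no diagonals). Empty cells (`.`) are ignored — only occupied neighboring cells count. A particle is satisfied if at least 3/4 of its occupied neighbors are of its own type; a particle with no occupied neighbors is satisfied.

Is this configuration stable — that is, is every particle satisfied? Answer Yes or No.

No

(0,0)2 1/1 ✓
(0,1)2 3/3 ✓
(0,2)2 2/2 ✓
(0,4)1 0/0 ✓
(1,1)2 3/3 ✓
(1,2)2 3/4 ✓
(1,3)1 0/2 ✗
(2,1)2 2/3 ✗
(2,2)2 4/4 ✓
(2,3)2 1/3 ✗
(2,4)1 0/1 ✗
(3,0)1 1/1 ✓
(3,1)1 2/4 ✗
(3,2)2 1/2 ✗
(4,1)1 2/2 ✓
(4,4)2 1/1 ✓
(5,1)1 3/3 ✓
(5,2)1 2/2 ✓
(5,4)2 1/1 ✓
(6,0)1 1/1 ✓
(6,1)1 3/3 ✓
(6,2)1 2/2 ✓
For instance (1,3) has only 0/2 same-type neighbors, below 3/4.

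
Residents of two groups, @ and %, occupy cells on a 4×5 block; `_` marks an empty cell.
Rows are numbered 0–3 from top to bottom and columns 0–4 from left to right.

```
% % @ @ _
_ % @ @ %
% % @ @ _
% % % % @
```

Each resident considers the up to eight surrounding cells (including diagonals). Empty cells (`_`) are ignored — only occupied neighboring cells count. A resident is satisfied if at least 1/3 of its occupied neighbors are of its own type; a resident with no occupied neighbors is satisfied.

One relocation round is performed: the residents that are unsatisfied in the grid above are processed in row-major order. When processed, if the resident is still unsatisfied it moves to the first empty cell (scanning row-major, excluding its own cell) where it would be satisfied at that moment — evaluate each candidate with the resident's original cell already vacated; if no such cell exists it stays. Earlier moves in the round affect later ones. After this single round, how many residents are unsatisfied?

Initially unsatisfied (in order): (1,4), (3,3).
  (1,4) → (1,0).
  (3,3): no empty cell satisfies it; stays.
Resulting grid:
% % @ @ _
% % @ @ _
% % @ @ _
% % % % @
Unsatisfied now: (3,3).

1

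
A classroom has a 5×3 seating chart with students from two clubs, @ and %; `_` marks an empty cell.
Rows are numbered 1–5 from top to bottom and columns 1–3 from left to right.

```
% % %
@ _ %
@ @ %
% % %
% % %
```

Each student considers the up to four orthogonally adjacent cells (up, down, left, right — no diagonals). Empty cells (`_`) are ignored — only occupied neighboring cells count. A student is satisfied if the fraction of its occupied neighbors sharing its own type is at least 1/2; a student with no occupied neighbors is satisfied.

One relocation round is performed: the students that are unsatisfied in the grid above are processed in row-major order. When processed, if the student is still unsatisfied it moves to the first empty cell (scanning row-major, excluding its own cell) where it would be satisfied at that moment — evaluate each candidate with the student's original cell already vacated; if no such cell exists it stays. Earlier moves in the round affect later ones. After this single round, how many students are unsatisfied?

Initially unsatisfied (in order): (3,2).
  (3,2): no empty cell satisfies it; stays.
Resulting grid:
% % %
@ _ %
@ @ %
% % %
% % %
Unsatisfied now: (3,2).

1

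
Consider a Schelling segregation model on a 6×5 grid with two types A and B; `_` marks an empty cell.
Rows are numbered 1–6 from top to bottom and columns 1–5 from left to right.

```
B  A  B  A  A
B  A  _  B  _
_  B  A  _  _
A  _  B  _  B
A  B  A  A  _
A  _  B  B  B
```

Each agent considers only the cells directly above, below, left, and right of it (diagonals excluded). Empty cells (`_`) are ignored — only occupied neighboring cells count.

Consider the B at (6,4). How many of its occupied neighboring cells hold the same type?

2

Occupied neighbors of (6,4): (5,4)=A, (6,3)=B, (6,5)=B.
Same type (B): 2 of 3.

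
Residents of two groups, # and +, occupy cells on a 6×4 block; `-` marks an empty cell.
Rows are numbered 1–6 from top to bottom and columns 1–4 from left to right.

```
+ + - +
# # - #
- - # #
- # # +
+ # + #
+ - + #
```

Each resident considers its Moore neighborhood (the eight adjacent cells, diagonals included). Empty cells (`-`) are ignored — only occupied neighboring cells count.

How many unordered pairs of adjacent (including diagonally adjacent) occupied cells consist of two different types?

20

Scan each occupied cell's neighbors to the right and below (and the two forward diagonals) so each pair is counted once.
From row 1: 5 unlike of 6 pairs (running 5/6).
From row 2: 0 unlike of 4 pairs (running 5/10).
From row 3: 2 unlike of 6 pairs (running 7/16).
From row 4: 5 unlike of 10 pairs (running 12/26).
From row 5: 7 unlike of 10 pairs (running 19/36).
From row 6: 1 unlike of 1 pairs (running 20/37).
Total adjacent occupied pairs: 37; unlike-type pairs: 20.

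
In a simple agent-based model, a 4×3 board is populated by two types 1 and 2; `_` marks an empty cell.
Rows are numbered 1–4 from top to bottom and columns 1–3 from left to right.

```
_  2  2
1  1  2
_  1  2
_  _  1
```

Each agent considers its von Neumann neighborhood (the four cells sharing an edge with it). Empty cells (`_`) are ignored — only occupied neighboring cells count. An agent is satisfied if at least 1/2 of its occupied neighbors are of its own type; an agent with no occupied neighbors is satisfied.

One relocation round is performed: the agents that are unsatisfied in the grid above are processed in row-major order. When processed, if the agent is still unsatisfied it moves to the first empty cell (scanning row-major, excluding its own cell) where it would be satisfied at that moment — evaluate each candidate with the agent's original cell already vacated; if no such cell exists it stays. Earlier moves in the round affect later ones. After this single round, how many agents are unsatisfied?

Initially unsatisfied (in order): (3,3), (4,3).
  (3,3) → (1,1).
  (4,3): now satisfied by earlier moves; stays.
Resulting grid:
2 2 2
1 1 2
_ 1 _
_ _ 1
All satisfied now.

0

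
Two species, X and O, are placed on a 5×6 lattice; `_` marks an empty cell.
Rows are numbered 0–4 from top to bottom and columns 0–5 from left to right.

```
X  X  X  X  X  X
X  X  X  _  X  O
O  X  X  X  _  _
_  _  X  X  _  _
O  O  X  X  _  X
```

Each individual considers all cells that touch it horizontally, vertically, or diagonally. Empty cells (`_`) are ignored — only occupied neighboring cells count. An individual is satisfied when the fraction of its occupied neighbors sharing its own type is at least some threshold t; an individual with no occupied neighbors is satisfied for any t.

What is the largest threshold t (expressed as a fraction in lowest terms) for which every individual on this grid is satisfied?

Row 0: (0,0)X 3/3 · (0,1)X 5/5 · (0,2)X 4/4 · (0,3)X 4/4 · (0,4)X 3/4 · (0,5)X 2/3
Row 1: (1,0)X 4/5 · (1,1)X 7/8 · (1,2)X 7/7 · (1,4)X 4/5 · (1,5)O 0/3
Row 2: (2,0)O 0/3 · (2,1)X 5/6 · (2,2)X 6/6 · (2,3)X 5/5
Row 3: (3,2)X 6/7 · (3,3)X 5/5
Row 4: (4,0)O 1/1 · (4,1)O 1/3 · (4,2)X 3/4 · (4,3)X 3/3 · (4,5)X — no occupied neighbors
The smallest same-type fraction is 0/3 at (1,5), which reduces to 0/1. Any threshold above that leaves this individual unsatisfied.

0/1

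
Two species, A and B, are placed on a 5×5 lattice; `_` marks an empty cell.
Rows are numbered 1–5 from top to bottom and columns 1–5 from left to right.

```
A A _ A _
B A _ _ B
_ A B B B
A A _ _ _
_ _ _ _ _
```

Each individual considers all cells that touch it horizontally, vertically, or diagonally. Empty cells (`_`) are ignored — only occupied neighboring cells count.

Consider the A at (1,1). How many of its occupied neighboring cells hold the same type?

2

Occupied neighbors of (1,1): (1,2)=A, (2,1)=B, (2,2)=A.
Same type (A): 2 of 3.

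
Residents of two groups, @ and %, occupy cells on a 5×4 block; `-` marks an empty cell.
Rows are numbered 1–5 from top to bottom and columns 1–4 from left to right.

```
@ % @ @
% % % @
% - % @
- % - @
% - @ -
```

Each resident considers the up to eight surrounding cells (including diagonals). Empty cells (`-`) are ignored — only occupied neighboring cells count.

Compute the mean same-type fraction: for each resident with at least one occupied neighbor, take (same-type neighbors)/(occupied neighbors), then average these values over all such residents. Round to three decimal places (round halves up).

(1,1)@ 0/3
(1,2)% 3/5
(1,3)@ 2/5
(1,4)@ 2/3
(2,1)% 3/4
(2,2)% 5/7
(2,3)% 3/7
(2,4)@ 3/5
(3,1)% 3/3
(3,3)% 3/6
(3,4)@ 2/4
(4,2)% 3/4
(4,4)@ 2/3
(5,1)% 1/1
(5,3)@ 1/2
Sum over 15 residents: 0/3 + 3/5 + 2/5 + 2/3 + 3/4 + 5/7 + 3/7 + 3/5 + 3/3 + 3/6 + 2/4 + 3/4 + 2/3 + 1/1 + 1/2 = 953/105; mean = 953/105 ÷ 15 = 953/1575 = 0.605079… → 0.605.

0.605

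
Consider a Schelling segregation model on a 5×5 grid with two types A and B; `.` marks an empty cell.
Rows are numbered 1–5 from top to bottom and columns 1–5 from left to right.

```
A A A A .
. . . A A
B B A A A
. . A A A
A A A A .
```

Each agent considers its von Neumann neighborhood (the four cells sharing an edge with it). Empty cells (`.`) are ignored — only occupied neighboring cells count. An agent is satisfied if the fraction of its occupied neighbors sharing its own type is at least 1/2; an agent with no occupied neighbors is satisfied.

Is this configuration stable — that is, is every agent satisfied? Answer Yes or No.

Yes

(1,1)A 1/1 satisfied
(1,2)A 2/2 satisfied
(1,3)A 2/2 satisfied
(1,4)A 2/2 satisfied
(2,4)A 3/3 satisfied
(2,5)A 2/2 satisfied
(3,1)B 1/1 satisfied
(3,2)B 1/2 satisfied
(3,3)A 2/3 satisfied
(3,4)A 4/4 satisfied
(3,5)A 3/3 satisfied
(4,3)A 3/3 satisfied
(4,4)A 4/4 satisfied
(4,5)A 2/2 satisfied
(5,1)A 1/1 satisfied
(5,2)A 2/2 satisfied
(5,3)A 3/3 satisfied
(5,4)A 2/2 satisfied
All meet the threshold, so the configuration is stable.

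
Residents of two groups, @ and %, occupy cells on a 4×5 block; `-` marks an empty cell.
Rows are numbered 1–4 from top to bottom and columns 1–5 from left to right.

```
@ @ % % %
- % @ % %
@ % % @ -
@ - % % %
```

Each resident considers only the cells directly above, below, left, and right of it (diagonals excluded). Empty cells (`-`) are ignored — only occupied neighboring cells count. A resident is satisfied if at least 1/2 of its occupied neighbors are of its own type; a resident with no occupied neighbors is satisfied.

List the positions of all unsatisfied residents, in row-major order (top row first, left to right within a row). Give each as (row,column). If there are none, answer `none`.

Row 1: (1,1)@ 1/1 ok · (1,2)@ 1/3 unhappy · (1,3)% 1/3 unhappy · (1,4)% 3/3 ok · (1,5)% 2/2 ok
Row 2: (2,2)% 1/3 unhappy · (2,3)@ 0/4 unhappy · (2,4)% 2/4 ok · (2,5)% 2/2 ok
Row 3: (3,1)@ 1/2 ok · (3,2)% 2/3 ok · (3,3)% 2/4 ok · (3,4)@ 0/3 unhappy
Row 4: (4,1)@ 1/1 ok · (4,3)% 2/2 ok · (4,4)% 2/3 ok · (4,5)% 1/1 ok

(1,2), (1,3), (2,2), (2,3), (3,4)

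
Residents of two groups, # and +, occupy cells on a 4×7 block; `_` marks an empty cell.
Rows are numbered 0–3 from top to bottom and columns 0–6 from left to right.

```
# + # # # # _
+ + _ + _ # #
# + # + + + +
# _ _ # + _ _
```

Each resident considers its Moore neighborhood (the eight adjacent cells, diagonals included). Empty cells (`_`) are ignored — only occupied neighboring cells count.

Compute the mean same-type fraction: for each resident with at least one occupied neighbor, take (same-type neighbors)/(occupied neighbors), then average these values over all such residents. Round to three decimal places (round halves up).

Row 0: (0,0)# 0/3 · (0,1)+ 2/4 · (0,2)# 1/4 · (0,3)# 2/3 · (0,4)# 3/4 · (0,5)# 3/3
Row 1: (1,0)+ 3/5 · (1,1)+ 3/7 · (1,3)+ 2/6 · (1,5)# 3/6 · (1,6)# 2/4
Row 2: (2,0)# 1/4 · (2,1)+ 2/5 · (2,2)# 1/5 · (2,3)+ 3/5 · (2,4)+ 4/6 · (2,5)+ 3/5 · (2,6)+ 1/3
Row 3: (3,0)# 1/2 · (3,3)# 1/4 · (3,4)+ 3/4
Sum over 21 residents: 0/3 + 2/4 + 1/4 + 2/3 + 3/4 + 3/3 + 3/5 + 3/7 + 2/6 + 3/6 + 2/4 + 1/4 + 2/5 + 1/5 + 3/5 + 4/6 + 3/5 + 1/3 + 1/2 + 1/4 + 3/4 = 1411/140; mean = 1411/140 ÷ 21 = 1411/2940 = 0.479931… → 0.480.

0.480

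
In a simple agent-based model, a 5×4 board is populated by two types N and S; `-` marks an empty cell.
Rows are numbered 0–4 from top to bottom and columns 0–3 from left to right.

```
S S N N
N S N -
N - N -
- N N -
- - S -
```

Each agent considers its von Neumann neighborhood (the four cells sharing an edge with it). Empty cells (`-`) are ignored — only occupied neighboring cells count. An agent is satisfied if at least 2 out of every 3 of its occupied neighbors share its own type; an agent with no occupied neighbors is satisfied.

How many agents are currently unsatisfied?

4

Row 0: (0,0)S 1/2 ✗ · (0,1)S 2/3 ✓ · (0,2)N 2/3 ✓ · (0,3)N 1/1 ✓
Row 1: (1,0)N 1/3 ✗ · (1,1)S 1/3 ✗ · (1,2)N 2/3 ✓
Row 2: (2,0)N 1/1 ✓ · (2,2)N 2/2 ✓
Row 3: (3,1)N 1/1 ✓ · (3,2)N 2/3 ✓
Row 4: (4,2)S 0/1 ✗
Unsatisfied: (0,0), (1,0), (1,1), (4,2) — 4 in total.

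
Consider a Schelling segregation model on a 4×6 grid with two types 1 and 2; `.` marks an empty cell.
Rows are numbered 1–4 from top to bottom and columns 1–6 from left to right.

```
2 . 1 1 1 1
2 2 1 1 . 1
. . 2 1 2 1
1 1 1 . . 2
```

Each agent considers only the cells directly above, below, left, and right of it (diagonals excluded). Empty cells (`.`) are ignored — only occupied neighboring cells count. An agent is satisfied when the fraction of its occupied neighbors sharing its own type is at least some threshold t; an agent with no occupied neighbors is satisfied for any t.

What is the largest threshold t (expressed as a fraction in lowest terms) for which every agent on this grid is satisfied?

Row 1: (1,1)2 1/1 · (1,3)1 2/2 · (1,4)1 3/3 · (1,5)1 2/2 · (1,6)1 2/2
Row 2: (2,1)2 2/2 · (2,2)2 1/2 · (2,3)1 2/4 · (2,4)1 3/3 · (2,6)1 2/2
Row 3: (3,3)2 0/3 · (3,4)1 1/3 · (3,5)2 0/2 · (3,6)1 1/3
Row 4: (4,1)1 1/1 · (4,2)1 2/2 · (4,3)1 1/2 · (4,6)2 0/1
The smallest same-type fraction is 0/3 at (3,3), which reduces to 0/1. Any threshold above that leaves this agent unsatisfied.

0/1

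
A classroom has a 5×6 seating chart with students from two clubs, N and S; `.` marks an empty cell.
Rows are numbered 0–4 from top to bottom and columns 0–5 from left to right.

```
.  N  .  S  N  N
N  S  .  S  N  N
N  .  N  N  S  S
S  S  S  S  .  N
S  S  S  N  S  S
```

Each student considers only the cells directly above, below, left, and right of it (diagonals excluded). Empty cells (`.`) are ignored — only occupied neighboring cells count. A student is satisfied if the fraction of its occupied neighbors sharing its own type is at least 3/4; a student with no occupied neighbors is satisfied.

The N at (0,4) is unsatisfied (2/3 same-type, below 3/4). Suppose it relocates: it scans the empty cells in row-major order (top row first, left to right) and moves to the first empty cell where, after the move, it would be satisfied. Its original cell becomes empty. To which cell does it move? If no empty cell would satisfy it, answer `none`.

(0,0)

Vacating (0,4). Empty cells in order:
  (0,0): 2/2 same-type → satisfied — stop here.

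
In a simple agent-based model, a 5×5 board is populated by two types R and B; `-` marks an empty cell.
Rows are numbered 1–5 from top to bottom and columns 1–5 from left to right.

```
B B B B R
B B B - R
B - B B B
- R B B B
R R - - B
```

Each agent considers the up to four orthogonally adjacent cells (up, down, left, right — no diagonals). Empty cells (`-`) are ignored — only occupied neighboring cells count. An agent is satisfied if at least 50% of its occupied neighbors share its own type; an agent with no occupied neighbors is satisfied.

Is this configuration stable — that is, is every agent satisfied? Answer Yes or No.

Yes

Row 1: (1,1)B 2/2 ok · (1,2)B 3/3 ok · (1,3)B 3/3 ok · (1,4)B 1/2 ok · (1,5)R 1/2 ok
Row 2: (2,1)B 3/3 ok · (2,2)B 3/3 ok · (2,3)B 3/3 ok · (2,5)R 1/2 ok
Row 3: (3,1)B 1/1 ok · (3,3)B 3/3 ok · (3,4)B 3/3 ok · (3,5)B 2/3 ok
Row 4: (4,2)R 1/2 ok · (4,3)B 2/3 ok · (4,4)B 3/3 ok · (4,5)B 3/3 ok
Row 5: (5,1)R 1/1 ok · (5,2)R 2/2 ok · (5,5)B 1/1 ok
All meet the threshold, so the configuration is stable.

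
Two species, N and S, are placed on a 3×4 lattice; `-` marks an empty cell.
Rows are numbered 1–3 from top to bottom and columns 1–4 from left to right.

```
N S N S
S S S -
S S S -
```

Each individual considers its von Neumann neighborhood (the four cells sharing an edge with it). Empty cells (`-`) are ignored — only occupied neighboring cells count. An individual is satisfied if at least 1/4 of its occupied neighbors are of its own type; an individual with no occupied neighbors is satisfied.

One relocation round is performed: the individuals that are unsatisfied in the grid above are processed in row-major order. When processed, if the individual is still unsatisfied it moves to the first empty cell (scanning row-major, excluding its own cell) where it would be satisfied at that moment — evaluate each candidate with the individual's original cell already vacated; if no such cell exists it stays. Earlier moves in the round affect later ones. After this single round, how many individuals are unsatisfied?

2

Initially unsatisfied (in order): (1,1), (1,3), (1,4).
  (1,1): no empty cell satisfies it; stays.
  (1,3): no empty cell satisfies it; stays.
  (1,4) → (2,4).
Resulting grid:
N S N -
S S S S
S S S -
Unsatisfied now: (1,1), (1,3).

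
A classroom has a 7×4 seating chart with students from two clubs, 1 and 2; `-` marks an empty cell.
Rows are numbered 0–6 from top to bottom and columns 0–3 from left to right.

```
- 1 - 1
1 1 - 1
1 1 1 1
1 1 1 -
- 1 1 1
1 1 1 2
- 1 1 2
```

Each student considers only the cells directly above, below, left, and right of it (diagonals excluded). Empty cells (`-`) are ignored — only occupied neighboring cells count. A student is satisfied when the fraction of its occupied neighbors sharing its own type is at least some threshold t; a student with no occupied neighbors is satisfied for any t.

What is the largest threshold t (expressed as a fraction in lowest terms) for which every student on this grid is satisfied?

1/3

(0,1)1 1/1
(0,3)1 1/1
(1,0)1 2/2
(1,1)1 3/3
(1,3)1 2/2
(2,0)1 3/3
(2,1)1 4/4
(2,2)1 3/3
(2,3)1 2/2
(3,0)1 2/2
(3,1)1 4/4
(3,2)1 3/3
(4,1)1 3/3
(4,2)1 4/4
(4,3)1 1/2
(5,0)1 1/1
(5,1)1 4/4
(5,2)1 3/4
(5,3)2 1/3
(6,1)1 2/2
(6,2)1 2/3
(6,3)2 1/2
The smallest same-type fraction is 1/3 at (5,3), which reduces to 1/3. Any threshold above that leaves this student unsatisfied.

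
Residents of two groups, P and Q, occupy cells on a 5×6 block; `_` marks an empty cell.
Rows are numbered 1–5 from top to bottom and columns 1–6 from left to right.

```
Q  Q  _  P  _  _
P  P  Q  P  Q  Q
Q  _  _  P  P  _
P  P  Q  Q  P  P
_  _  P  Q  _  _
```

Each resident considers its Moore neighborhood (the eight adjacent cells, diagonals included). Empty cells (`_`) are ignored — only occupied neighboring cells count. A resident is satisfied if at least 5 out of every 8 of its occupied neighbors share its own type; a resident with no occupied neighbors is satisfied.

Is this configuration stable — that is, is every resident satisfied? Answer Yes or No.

Row 1: (1,1)Q 1/3 unhappy · (1,2)Q 2/4 unhappy · (1,4)P 1/3 unhappy
Row 2: (2,1)P 1/4 unhappy · (2,2)P 1/5 unhappy · (2,3)Q 1/5 unhappy · (2,4)P 3/5 unhappy · (2,5)Q 1/5 unhappy · (2,6)Q 1/2 unhappy
Row 3: (3,1)Q 0/4 unhappy · (3,4)P 3/7 unhappy · (3,5)P 4/7 unhappy
Row 4: (4,1)P 1/2 unhappy · (4,2)P 2/4 unhappy · (4,3)Q 2/5 unhappy · (4,4)Q 2/6 unhappy · (4,5)P 3/5 unhappy · (4,6)P 2/2 ok
Row 5: (5,3)P 1/4 unhappy · (5,4)Q 2/4 unhappy
For instance (1,1) has only 1/3 same-type neighbors, below 5/8.

No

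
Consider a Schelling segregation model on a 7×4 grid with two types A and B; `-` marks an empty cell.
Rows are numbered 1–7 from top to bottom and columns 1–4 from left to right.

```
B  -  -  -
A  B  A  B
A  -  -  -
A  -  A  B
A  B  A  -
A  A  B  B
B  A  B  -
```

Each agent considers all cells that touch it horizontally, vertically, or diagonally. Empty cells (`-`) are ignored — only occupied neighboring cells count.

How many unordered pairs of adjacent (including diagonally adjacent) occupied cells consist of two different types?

Scan each occupied cell's neighbors to the right and below (and the two forward diagonals) so each pair is counted once.
From row 1: 1 unlike of 2 pairs (running 1/2).
From row 2: 4 unlike of 5 pairs (running 5/7).
From row 3: 0 unlike of 1 pairs (running 5/8).
From row 4: 4 unlike of 6 pairs (running 9/14).
From row 5: 6 unlike of 10 pairs (running 15/24).
From row 6: 5 unlike of 11 pairs (running 20/35).
From row 7: 2 unlike of 2 pairs (running 22/37).
Total adjacent occupied pairs: 37; unlike-type pairs: 22.

22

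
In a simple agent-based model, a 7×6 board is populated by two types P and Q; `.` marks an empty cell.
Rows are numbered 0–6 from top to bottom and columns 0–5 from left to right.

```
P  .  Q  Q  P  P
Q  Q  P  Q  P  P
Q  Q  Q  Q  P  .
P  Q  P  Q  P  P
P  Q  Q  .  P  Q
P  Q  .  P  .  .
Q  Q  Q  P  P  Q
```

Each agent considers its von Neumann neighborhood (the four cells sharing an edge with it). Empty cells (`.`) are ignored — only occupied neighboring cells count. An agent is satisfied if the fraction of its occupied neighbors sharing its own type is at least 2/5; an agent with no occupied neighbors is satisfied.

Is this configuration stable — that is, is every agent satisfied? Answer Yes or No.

No

Row 0: (0,0)P 0/1 not · (0,2)Q 1/2 satisfied · (0,3)Q 2/3 satisfied · (0,4)P 2/3 satisfied · (0,5)P 2/2 satisfied
Row 1: (1,0)Q 2/3 satisfied · (1,1)Q 2/3 satisfied · (1,2)P 0/4 not · (1,3)Q 2/4 satisfied · (1,4)P 3/4 satisfied · (1,5)P 2/2 satisfied
Row 2: (2,0)Q 2/3 satisfied · (2,1)Q 4/4 satisfied · (2,2)Q 2/4 satisfied · (2,3)Q 3/4 satisfied · (2,4)P 2/3 satisfied
Row 3: (3,0)P 1/3 not · (3,1)Q 2/4 satisfied · (3,2)P 0/4 not · (3,3)Q 1/3 not · (3,4)P 3/4 satisfied · (3,5)P 1/2 satisfied
Row 4: (4,0)P 2/3 satisfied · (4,1)Q 3/4 satisfied · (4,2)Q 1/2 satisfied · (4,4)P 1/2 satisfied · (4,5)Q 0/2 not
Row 5: (5,0)P 1/3 not · (5,1)Q 2/3 satisfied · (5,3)P 1/1 satisfied
Row 6: (6,0)Q 1/2 satisfied · (6,1)Q 3/3 satisfied · (6,2)Q 1/2 satisfied · (6,3)P 2/3 satisfied · (6,4)P 1/2 satisfied · (6,5)Q 0/1 not
For instance (0,0) has only 0/1 same-type neighbors, below 2/5.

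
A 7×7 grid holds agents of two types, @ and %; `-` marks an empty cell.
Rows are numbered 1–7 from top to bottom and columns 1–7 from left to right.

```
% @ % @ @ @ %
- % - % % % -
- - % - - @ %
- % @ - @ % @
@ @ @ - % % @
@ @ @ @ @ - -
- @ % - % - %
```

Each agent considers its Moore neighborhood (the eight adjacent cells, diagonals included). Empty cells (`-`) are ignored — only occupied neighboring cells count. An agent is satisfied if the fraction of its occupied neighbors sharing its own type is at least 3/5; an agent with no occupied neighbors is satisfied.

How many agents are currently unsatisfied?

Row 1: (1,1)% 1/2 ✗ · (1,2)@ 0/3 ✗ · (1,3)% 2/4 ✗ · (1,4)@ 1/4 ✗ · (1,5)@ 2/5 ✗ · (1,6)@ 1/4 ✗ · (1,7)% 1/2 ✗
Row 2: (2,2)% 3/4 ✓ · (2,4)% 3/5 ✓ · (2,5)% 2/6 ✗ · (2,6)% 3/6 ✗
Row 3: (3,3)% 3/4 ✓ · (3,6)@ 2/6 ✗ · (3,7)% 2/4 ✗
Row 4: (4,2)% 1/5 ✗ · (4,3)@ 2/4 ✗ · (4,5)@ 1/4 ✗ · (4,6)% 3/7 ✗ · (4,7)@ 2/5 ✗
Row 5: (5,1)@ 3/4 ✓ · (5,2)@ 6/7 ✓ · (5,3)@ 5/6 ✓ · (5,5)% 2/5 ✗ · (5,6)% 2/6 ✗ · (5,7)@ 1/3 ✗
Row 6: (6,1)@ 4/4 ✓ · (6,2)@ 6/7 ✓ · (6,3)@ 5/6 ✓ · (6,4)@ 3/6 ✗ · (6,5)@ 1/4 ✗
Row 7: (7,2)@ 3/4 ✓ · (7,3)% 0/4 ✗ · (7,5)% 0/2 ✗ · (7,7)% 0/0 ✓
Unsatisfied: (1,1), (1,2), (1,3), (1,4), (1,5), (1,6), (1,7), (2,5), (2,6), (3,6), (3,7), (4,2), (4,3), (4,5), (4,6), (4,7), (5,5), (5,6), (5,7), (6,4), (6,5), (7,3), (7,5) — 23 in total.

23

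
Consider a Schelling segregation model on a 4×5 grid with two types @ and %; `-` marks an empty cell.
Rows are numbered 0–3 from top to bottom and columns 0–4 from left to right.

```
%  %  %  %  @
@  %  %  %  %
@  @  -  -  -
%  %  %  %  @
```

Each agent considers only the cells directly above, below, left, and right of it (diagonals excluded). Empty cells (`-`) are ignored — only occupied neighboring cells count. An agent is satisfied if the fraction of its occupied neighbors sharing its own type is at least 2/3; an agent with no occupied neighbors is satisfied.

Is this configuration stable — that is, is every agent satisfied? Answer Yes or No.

(0,0)% 1/2 unhappy
(0,1)% 3/3 ok
(0,2)% 3/3 ok
(0,3)% 2/3 ok
(0,4)@ 0/2 unhappy
(1,0)@ 1/3 unhappy
(1,1)% 2/4 unhappy
(1,2)% 3/3 ok
(1,3)% 3/3 ok
(1,4)% 1/2 unhappy
(2,0)@ 2/3 ok
(2,1)@ 1/3 unhappy
(3,0)% 1/2 unhappy
(3,1)% 2/3 ok
(3,2)% 2/2 ok
(3,3)% 1/2 unhappy
(3,4)@ 0/1 unhappy
For instance (0,0) has only 1/2 same-type neighbors, below 2/3.

No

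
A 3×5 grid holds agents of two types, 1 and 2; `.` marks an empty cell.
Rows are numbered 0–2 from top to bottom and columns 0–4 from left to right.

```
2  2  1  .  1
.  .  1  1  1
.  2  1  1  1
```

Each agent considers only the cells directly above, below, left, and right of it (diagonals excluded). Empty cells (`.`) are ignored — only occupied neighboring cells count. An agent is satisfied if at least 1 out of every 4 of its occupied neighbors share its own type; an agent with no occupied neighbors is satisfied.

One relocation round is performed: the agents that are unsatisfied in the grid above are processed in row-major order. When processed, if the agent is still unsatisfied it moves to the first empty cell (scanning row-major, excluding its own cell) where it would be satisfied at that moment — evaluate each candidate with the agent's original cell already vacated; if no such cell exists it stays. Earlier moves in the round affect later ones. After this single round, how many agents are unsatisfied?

Initially unsatisfied (in order): (2,1).
  (2,1) → (1,0).
Resulting grid:
2 2 1 . 1
2 . 1 1 1
. . 1 1 1
All satisfied now.

0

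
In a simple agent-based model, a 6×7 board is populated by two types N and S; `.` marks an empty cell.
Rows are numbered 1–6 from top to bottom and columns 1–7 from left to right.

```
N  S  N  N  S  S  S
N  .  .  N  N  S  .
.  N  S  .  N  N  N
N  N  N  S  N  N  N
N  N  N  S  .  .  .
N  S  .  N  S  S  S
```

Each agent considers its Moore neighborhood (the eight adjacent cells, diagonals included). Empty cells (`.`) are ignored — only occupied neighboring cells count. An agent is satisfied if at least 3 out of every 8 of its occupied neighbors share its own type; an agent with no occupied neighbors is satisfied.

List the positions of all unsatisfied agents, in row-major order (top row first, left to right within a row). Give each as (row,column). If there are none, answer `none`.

(1,1)N 1/2 ok
(1,2)S 0/3 unhappy
(1,3)N 2/3 ok
(1,4)N 3/4 ok
(1,5)S 2/5 ok
(1,6)S 3/4 ok
(1,7)S 2/2 ok
(2,1)N 2/3 ok
(2,4)N 4/6 ok
(2,5)N 4/7 ok
(2,6)S 3/7 ok
(3,2)N 4/5 ok
(3,3)S 1/5 unhappy
(3,5)N 5/7 ok
(3,6)N 6/7 ok
(3,7)N 3/4 ok
(4,1)N 4/4 ok
(4,2)N 6/7 ok
(4,3)N 4/7 ok
(4,4)S 2/6 unhappy
(4,5)N 3/5 ok
(4,6)N 5/5 ok
(4,7)N 3/3 ok
(5,1)N 4/5 ok
(5,2)N 6/7 ok
(5,3)N 4/7 ok
(5,4)S 2/6 unhappy
(6,1)N 2/3 ok
(6,2)S 0/4 unhappy
(6,4)N 1/3 unhappy
(6,5)S 2/3 ok
(6,6)S 2/2 ok
(6,7)S 1/1 ok

(1,2), (3,3), (4,4), (5,4), (6,2), (6,4)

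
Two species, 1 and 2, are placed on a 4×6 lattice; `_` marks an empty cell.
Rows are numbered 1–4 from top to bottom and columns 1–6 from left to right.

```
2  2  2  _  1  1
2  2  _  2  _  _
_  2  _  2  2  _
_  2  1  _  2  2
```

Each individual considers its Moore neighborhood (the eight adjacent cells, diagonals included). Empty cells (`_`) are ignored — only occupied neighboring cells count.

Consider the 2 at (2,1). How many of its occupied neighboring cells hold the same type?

Occupied neighbors of (2,1): (1,1)=2, (1,2)=2, (2,2)=2, (3,2)=2.
Same type (2): 4 of 4.

4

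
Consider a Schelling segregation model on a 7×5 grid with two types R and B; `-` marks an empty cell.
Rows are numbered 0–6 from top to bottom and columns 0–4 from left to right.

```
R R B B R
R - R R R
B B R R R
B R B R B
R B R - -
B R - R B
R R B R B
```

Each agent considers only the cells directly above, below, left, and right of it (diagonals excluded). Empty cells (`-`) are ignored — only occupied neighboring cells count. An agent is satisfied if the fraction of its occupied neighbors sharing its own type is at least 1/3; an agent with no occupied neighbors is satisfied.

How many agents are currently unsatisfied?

(0,0)R 2/2 satisfied
(0,1)R 1/2 satisfied
(0,2)B 1/3 satisfied
(0,3)B 1/3 satisfied
(0,4)R 1/2 satisfied
(1,0)R 1/2 satisfied
(1,2)R 2/3 satisfied
(1,3)R 3/4 satisfied
(1,4)R 3/3 satisfied
(2,0)B 2/3 satisfied
(2,1)B 1/3 satisfied
(2,2)R 2/4 satisfied
(2,3)R 4/4 satisfied
(2,4)R 2/3 satisfied
(3,0)B 1/3 satisfied
(3,1)R 0/4 not
(3,2)B 0/4 not
(3,3)R 1/3 satisfied
(3,4)B 0/2 not
(4,0)R 0/3 not
(4,1)B 0/4 not
(4,2)R 0/2 not
(5,0)B 0/3 not
(5,1)R 1/3 satisfied
(5,3)R 1/2 satisfied
(5,4)B 1/2 satisfied
(6,0)R 1/2 satisfied
(6,1)R 2/3 satisfied
(6,2)B 0/2 not
(6,3)R 1/3 satisfied
(6,4)B 1/2 satisfied
Unsatisfied: (3,1), (3,2), (3,4), (4,0), (4,1), (4,2), (5,0), (6,2) — 8 in total.

8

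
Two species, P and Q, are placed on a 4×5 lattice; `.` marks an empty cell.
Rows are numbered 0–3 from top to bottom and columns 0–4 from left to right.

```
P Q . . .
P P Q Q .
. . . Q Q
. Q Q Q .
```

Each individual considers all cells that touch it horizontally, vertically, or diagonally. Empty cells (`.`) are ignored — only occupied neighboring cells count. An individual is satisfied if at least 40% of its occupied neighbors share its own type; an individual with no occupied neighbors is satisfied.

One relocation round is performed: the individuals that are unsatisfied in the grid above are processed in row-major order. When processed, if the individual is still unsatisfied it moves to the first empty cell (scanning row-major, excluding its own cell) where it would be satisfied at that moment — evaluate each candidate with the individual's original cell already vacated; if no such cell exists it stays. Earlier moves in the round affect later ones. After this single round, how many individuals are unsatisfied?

Initially unsatisfied (in order): (0,1).
  (0,1) → (0,2).
Resulting grid:
P . Q . .
P P Q Q .
. . . Q Q
. Q Q Q .
All satisfied now.

0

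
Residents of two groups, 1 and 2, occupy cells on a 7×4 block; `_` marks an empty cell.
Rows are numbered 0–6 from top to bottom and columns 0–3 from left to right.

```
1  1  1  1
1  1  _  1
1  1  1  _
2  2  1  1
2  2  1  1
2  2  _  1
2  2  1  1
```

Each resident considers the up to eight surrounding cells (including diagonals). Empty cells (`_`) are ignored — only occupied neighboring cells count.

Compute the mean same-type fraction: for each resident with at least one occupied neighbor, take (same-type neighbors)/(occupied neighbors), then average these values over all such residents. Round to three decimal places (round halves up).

0.843

Row 0: (0,0)1 3/3 · (0,1)1 4/4 · (0,2)1 4/4 · (0,3)1 2/2
Row 1: (1,0)1 5/5 · (1,1)1 7/7 · (1,3)1 3/3
Row 2: (2,0)1 3/5 · (2,1)1 5/7 · (2,2)1 5/6
Row 3: (3,0)2 3/5 · (3,1)2 3/8 · (3,2)1 5/7 · (3,3)1 4/4
Row 4: (4,0)2 5/5 · (4,1)2 5/7 · (4,2)1 4/7 · (4,3)1 4/4
Row 5: (5,0)2 5/5 · (5,1)2 5/7 · (5,3)1 4/4
Row 6: (6,0)2 3/3 · (6,1)2 3/4 · (6,2)1 2/4 · (6,3)1 2/2
Sum over 25 residents: 3/3 + 4/4 + 4/4 + 2/2 + 5/5 + 7/7 + 3/3 + 3/5 + 5/7 + 5/6 + 3/5 + 3/8 + 5/7 + 4/4 + 5/5 + 5/7 + 4/7 + 4/4 + 5/5 + 5/7 + 4/4 + 3/3 + 3/4 + 2/4 + 2/2 = 17713/840; mean = 17713/840 ÷ 25 = 17713/21000 = 0.843476… → 0.843.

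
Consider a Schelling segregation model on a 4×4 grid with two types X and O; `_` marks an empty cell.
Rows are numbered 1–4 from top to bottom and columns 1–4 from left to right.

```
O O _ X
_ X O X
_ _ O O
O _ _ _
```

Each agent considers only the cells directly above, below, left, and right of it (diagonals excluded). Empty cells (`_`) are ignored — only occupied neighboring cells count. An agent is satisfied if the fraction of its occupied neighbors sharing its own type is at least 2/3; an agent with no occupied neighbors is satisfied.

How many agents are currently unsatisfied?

Row 1: (1,1)O 1/1 ✓ · (1,2)O 1/2 ✗ · (1,4)X 1/1 ✓
Row 2: (2,2)X 0/2 ✗ · (2,3)O 1/3 ✗ · (2,4)X 1/3 ✗
Row 3: (3,3)O 2/2 ✓ · (3,4)O 1/2 ✗
Row 4: (4,1)O 0/0 ✓
Unsatisfied: (1,2), (2,2), (2,3), (2,4), (3,4) — 5 in total.

5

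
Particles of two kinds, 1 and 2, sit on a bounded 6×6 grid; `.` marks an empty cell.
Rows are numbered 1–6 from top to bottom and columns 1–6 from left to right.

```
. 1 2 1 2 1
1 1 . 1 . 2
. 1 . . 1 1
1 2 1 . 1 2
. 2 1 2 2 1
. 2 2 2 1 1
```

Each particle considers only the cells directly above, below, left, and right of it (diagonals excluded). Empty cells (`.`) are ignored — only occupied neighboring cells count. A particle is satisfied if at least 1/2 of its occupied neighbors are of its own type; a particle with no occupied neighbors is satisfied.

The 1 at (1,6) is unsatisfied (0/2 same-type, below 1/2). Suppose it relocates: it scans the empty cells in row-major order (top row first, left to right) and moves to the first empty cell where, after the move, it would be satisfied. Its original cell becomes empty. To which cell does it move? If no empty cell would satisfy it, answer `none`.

(1,1)

Vacating (1,6). Empty cells in order:
  (1,1): 2/2 same-type → satisfied — stop here.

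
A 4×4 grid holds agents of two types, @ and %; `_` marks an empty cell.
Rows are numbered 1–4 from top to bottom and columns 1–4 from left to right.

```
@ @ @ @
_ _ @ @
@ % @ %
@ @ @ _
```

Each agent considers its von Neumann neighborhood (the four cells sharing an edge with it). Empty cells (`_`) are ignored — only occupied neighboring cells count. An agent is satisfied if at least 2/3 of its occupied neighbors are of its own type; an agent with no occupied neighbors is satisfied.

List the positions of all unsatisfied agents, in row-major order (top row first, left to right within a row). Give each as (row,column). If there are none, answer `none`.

(1,1)@ 1/1 satisfied
(1,2)@ 2/2 satisfied
(1,3)@ 3/3 satisfied
(1,4)@ 2/2 satisfied
(2,3)@ 3/3 satisfied
(2,4)@ 2/3 satisfied
(3,1)@ 1/2 not
(3,2)% 0/3 not
(3,3)@ 2/4 not
(3,4)% 0/2 not
(4,1)@ 2/2 satisfied
(4,2)@ 2/3 satisfied
(4,3)@ 2/2 satisfied

(3,1), (3,2), (3,3), (3,4)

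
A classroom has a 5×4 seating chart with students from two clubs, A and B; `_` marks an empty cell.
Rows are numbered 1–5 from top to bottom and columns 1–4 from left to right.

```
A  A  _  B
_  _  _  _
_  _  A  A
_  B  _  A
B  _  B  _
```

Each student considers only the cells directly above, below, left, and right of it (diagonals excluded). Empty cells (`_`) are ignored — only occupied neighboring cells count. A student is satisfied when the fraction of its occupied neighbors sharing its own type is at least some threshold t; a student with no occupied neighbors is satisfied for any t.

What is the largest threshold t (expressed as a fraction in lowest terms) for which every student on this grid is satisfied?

(1,1)A 1/1
(1,2)A 1/1
(1,4)B — no occupied neighbors
(3,3)A 1/1
(3,4)A 2/2
(4,2)B — no occupied neighbors
(4,4)A 1/1
(5,1)B — no occupied neighbors
(5,3)B — no occupied neighbors
The smallest same-type fraction is 1/1 at (1,1), which reduces to 1/1. Any threshold above that leaves this student unsatisfied.

1/1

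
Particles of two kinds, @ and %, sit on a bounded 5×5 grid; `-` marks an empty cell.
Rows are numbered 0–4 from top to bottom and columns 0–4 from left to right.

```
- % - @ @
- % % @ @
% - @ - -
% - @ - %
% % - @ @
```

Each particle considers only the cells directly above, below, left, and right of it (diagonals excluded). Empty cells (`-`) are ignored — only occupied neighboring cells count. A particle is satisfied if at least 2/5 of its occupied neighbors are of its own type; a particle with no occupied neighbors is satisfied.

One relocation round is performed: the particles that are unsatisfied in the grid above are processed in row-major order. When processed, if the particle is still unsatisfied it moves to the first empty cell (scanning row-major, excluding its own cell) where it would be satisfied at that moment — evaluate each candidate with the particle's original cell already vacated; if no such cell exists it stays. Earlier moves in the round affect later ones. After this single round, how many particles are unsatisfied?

Initially unsatisfied (in order): (1,2), (3,4).
  (1,2) → (0,0).
  (3,4) → (0,2).
Resulting grid:
% % % @ @
- % - @ @
% - @ - -
% - @ - -
% % - @ @
All satisfied now.

0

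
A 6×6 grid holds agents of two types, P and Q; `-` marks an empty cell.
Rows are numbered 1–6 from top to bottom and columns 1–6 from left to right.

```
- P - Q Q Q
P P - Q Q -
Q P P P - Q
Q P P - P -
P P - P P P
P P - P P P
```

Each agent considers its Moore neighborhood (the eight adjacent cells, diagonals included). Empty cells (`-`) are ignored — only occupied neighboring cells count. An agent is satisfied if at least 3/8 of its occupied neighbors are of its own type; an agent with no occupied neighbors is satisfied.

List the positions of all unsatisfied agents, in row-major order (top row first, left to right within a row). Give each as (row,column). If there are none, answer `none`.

(3,1), (4,1)

Row 1: (1,2)P 2/2 ✓ · (1,4)Q 3/3 ✓ · (1,5)Q 4/4 ✓ · (1,6)Q 2/2 ✓
Row 2: (2,1)P 3/4 ✓ · (2,2)P 4/5 ✓ · (2,4)Q 3/5 ✓ · (2,5)Q 5/6 ✓
Row 3: (3,1)Q 1/5 ✗ · (3,2)P 5/7 ✓ · (3,3)P 5/6 ✓ · (3,4)P 3/5 ✓ · (3,6)Q 1/2 ✓
Row 4: (4,1)Q 1/5 ✗ · (4,2)P 5/7 ✓ · (4,3)P 6/6 ✓ · (4,5)P 4/5 ✓
Row 5: (5,1)P 4/5 ✓ · (5,2)P 5/6 ✓ · (5,4)P 5/5 ✓ · (5,5)P 6/6 ✓ · (5,6)P 4/4 ✓
Row 6: (6,1)P 3/3 ✓ · (6,2)P 3/3 ✓ · (6,4)P 3/3 ✓ · (6,5)P 5/5 ✓ · (6,6)P 3/3 ✓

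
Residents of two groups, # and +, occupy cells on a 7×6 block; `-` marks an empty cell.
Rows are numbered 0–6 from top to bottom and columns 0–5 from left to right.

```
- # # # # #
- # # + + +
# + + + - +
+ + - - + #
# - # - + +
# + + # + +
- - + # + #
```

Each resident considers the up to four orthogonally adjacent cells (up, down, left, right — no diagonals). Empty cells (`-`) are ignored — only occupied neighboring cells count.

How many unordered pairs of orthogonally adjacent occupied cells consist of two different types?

20

Scan each occupied cell's neighbors to the right and below so each pair is counted once.
Row 0: #(0,1)–#(0,2)= #(0,1)–#(1,1)= #(0,2)–#(0,3)= #(0,2)–#(1,2)= #(0,3)–#(0,4)= #(0,3)–+(1,3)≠ #(0,4)–#(0,5)= #(0,4)–+(1,4)≠ #(0,5)–+(1,5)≠  → 3/9 unlike.
Row 1: #(1,1)–#(1,2)= #(1,1)–+(2,1)≠ #(1,2)–+(1,3)≠ #(1,2)–+(2,2)≠ +(1,3)–+(1,4)= +(1,3)–+(2,3)= +(1,4)–+(1,5)= +(1,5)–+(2,5)=  → 3/8 unlike.
Row 2: #(2,0)–+(2,1)≠ #(2,0)–+(3,0)≠ +(2,1)–+(2,2)= +(2,1)–+(3,1)= +(2,2)–+(2,3)= +(2,5)–#(3,5)≠  → 3/6 unlike.
Row 3: +(3,0)–+(3,1)= +(3,0)–#(4,0)≠ +(3,4)–#(3,5)≠ +(3,4)–+(4,4)= #(3,5)–+(4,5)≠  → 3/5 unlike.
Row 4: #(4,0)–#(5,0)= #(4,2)–+(5,2)≠ +(4,4)–+(4,5)= +(4,4)–+(5,4)= +(4,5)–+(5,5)=  → 1/5 unlike.
Row 5: #(5,0)–+(5,1)≠ +(5,1)–+(5,2)= +(5,2)–#(5,3)≠ +(5,2)–+(6,2)= #(5,3)–+(5,4)≠ #(5,3)–#(6,3)= +(5,4)–+(5,5)= +(5,4)–+(6,4)= +(5,5)–#(6,5)≠  → 4/9 unlike.
Row 6: +(6,2)–#(6,3)≠ #(6,3)–+(6,4)≠ +(6,4)–#(6,5)≠  → 3/3 unlike.
Total adjacent occupied pairs: 45; unlike-type pairs: 20.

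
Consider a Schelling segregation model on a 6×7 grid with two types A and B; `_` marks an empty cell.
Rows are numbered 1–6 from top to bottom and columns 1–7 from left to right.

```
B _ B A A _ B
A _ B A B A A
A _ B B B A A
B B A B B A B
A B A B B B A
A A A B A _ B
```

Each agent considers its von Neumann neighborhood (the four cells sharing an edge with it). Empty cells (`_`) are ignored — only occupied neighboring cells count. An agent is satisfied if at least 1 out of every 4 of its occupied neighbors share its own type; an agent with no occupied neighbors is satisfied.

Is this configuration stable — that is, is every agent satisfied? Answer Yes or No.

(1,1)B 0/1 ✗
(1,3)B 1/2 ✓
(1,4)A 2/3 ✓
(1,5)A 1/2 ✓
(1,7)B 0/1 ✗
(2,1)A 1/2 ✓
(2,3)B 2/3 ✓
(2,4)A 1/4 ✓
(2,5)B 1/4 ✓
(2,6)A 2/3 ✓
(2,7)A 2/3 ✓
(3,1)A 1/2 ✓
(3,3)B 2/3 ✓
(3,4)B 3/4 ✓
(3,5)B 3/4 ✓
(3,6)A 3/4 ✓
(3,7)A 2/3 ✓
(4,1)B 1/3 ✓
(4,2)B 2/3 ✓
(4,3)A 1/4 ✓
(4,4)B 3/4 ✓
(4,5)B 3/4 ✓
(4,6)A 1/4 ✓
(4,7)B 0/3 ✗
(5,1)A 1/3 ✓
(5,2)B 1/4 ✓
(5,3)A 2/4 ✓
(5,4)B 3/4 ✓
(5,5)B 3/4 ✓
(5,6)B 1/3 ✓
(5,7)A 0/3 ✗
(6,1)A 2/2 ✓
(6,2)A 2/3 ✓
(6,3)A 2/3 ✓
(6,4)B 1/3 ✓
(6,5)A 0/2 ✗
(6,7)B 0/1 ✗
For instance (1,1) has only 0/1 same-type neighbors, below 1/4.

No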